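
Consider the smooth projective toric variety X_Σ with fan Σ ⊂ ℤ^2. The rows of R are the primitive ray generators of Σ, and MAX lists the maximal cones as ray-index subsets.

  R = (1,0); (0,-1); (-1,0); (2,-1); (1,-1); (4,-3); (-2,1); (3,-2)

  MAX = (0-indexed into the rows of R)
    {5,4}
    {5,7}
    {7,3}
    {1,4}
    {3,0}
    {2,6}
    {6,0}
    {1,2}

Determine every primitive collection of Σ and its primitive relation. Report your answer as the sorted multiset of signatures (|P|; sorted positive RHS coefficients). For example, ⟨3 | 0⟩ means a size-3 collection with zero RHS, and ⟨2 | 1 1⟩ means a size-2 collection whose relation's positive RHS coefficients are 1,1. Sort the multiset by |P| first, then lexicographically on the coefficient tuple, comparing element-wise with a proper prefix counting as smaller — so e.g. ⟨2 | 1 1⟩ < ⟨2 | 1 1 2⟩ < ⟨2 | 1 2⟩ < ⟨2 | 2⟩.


|primitive collections| = 20. Relations:

  P={0,2}:  v_{0} + v_{2} = 0 ; sig = ⟨2 | 0⟩
  P={3,6}:  v_{3} + v_{6} = 0 ; sig = ⟨2 | 0⟩
  P={0,1}:  v_{0} + v_{1} = v_{4} ; sig = ⟨2 | 1⟩
  P={0,4}:  v_{0} + v_{4} = v_{3} ; sig = ⟨2 | 1⟩
  P={2,3}:  v_{2} + v_{3} = v_{4} ; sig = ⟨2 | 1⟩
  P={2,4}:  v_{2} + v_{4} = v_{1} ; sig = ⟨2 | 1⟩
  P={3,4}:  v_{3} + v_{4} = v_{7} ; sig = ⟨2 | 1⟩
  P={4,6}:  v_{4} + v_{6} = v_{2} ; sig = ⟨2 | 1⟩
  P={4,7}:  v_{4} + v_{7} = v_{5} ; sig = ⟨2 | 1⟩
  P={6,7}:  v_{6} + v_{7} = v_{4} ; sig = ⟨2 | 1⟩
  P={0,5}:  v_{0} + v_{5} = v_{3} + v_{7} ; sig = ⟨2 | 1 1⟩
  P={0,7}:  v_{0} + v_{7} = 2·v_{3} ; sig = ⟨2 | 2⟩
  P={1,3}:  v_{1} + v_{3} = 2·v_{4} ; sig = ⟨2 | 2⟩
  P={1,6}:  v_{1} + v_{6} = 2·v_{2} ; sig = ⟨2 | 2⟩
  P={2,7}:  v_{2} + v_{7} = 2·v_{4} ; sig = ⟨2 | 2⟩
  P={3,5}:  v_{3} + v_{5} = 2·v_{7} ; sig = ⟨2 | 2⟩
  P={5,6}:  v_{5} + v_{6} = 2·v_{4} ; sig = ⟨2 | 2⟩
  P={1,7}:  v_{1} + v_{7} = 3·v_{4} ; sig = ⟨2 | 3⟩
  P={2,5}:  v_{2} + v_{5} = 3·v_{4} ; sig = ⟨2 | 3⟩
  P={1,5}:  v_{1} + v_{5} = 4·v_{4} ; sig = ⟨2 | 4⟩

so the primitive-relation signature multiset is
[⟨2 | 0⟩, ⟨2 | 0⟩, ⟨2 | 1⟩, ⟨2 | 1⟩, ⟨2 | 1⟩, ⟨2 | 1⟩, ⟨2 | 1⟩, ⟨2 | 1⟩, ⟨2 | 1⟩, ⟨2 | 1⟩, ⟨2 | 1 1⟩, ⟨2 | 2⟩, ⟨2 | 2⟩, ⟨2 | 2⟩, ⟨2 | 2⟩, ⟨2 | 2⟩, ⟨2 | 2⟩, ⟨2 | 3⟩, ⟨2 | 3⟩, ⟨2 | 4⟩]


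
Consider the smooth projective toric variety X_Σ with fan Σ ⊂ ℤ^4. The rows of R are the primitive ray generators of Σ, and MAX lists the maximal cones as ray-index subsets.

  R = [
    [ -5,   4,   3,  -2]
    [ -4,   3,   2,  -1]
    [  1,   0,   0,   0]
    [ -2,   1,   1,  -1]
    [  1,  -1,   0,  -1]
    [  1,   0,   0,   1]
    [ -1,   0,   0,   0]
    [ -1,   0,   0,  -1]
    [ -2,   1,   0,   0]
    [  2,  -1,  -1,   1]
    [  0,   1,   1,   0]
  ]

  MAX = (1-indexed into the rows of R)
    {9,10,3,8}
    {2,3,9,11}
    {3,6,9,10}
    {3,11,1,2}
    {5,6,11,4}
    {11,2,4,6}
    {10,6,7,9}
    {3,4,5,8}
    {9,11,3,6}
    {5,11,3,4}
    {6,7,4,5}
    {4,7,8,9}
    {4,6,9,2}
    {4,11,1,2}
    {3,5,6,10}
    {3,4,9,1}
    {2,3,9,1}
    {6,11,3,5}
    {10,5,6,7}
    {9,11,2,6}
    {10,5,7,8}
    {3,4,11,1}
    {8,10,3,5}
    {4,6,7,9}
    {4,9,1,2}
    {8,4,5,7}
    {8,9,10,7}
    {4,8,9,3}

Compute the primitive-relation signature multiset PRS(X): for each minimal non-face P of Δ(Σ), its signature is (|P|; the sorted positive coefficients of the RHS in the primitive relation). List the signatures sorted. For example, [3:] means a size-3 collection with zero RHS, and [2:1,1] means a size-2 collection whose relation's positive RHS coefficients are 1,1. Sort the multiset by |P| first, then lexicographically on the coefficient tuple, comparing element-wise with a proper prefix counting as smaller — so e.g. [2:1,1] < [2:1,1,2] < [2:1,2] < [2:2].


Δ(Σ) — 11 vertices, 21 min non-faces:

  • {3,7}:  v_{3} + v_{7} = 0  →  sig = [2:]
  • {4,10}:  v_{4} + v_{10} = 0  →  sig = [2:]
  • {6,8}:  v_{6} + v_{8} = 0  →  sig = [2:]
  • {5,9}:  v_{5} + v_{9} = v_{8}  →  sig = [2:1]
  • {1,6}:  v_{1} + v_{6} = v_{2} + v_{11}  →  sig = [2:1,1]
  • {1,7}:  v_{1} + v_{7} = v_{2} + v_{4}  →  sig = [2:1,1]
  • {1,10}:  v_{1} + v_{10} = v_{2} + v_{3}  →  sig = [2:1,1]
  • {2,10}:  v_{2} + v_{10} = v_{9} + v_{11}  →  sig = [2:1,1]
  • {7,11}:  v_{7} + v_{11} = v_{4} + v_{6}  →  sig = [2:1,1]
  • {8,11}:  v_{8} + v_{11} = v_{3} + v_{4}  →  sig = [2:1,1]
  • {10,11}:  v_{10} + v_{11} = v_{3} + v_{6}  →  sig = [2:1,1]
  • {2,7}:  v_{2} + v_{7} = 2·v_{4} + v_{6} + v_{9}  →  sig = [2:1,1,2]
  • {2,8}:  v_{2} + v_{8} = v_{3} + 2·v_{4} + v_{9}  →  sig = [2:1,1,2]
  • {2,5}:  v_{2} + v_{5} = v_{3} + 2·v_{4}  →  sig = [2:1,2]
  • {1,8}:  v_{1} + v_{8} = 2·v_{3} + 3·v_{4} + v_{9}  →  sig = [2:1,2,3]
  • {1,5}:  v_{1} + v_{5} = 2·v_{3} + 3·v_{4}  →  sig = [2:2,3]
  • {2,3,4}:  v_{2} + v_{3} + v_{4} = v_{1}  →  sig = [3:1]
  • {3,4,6}:  v_{3} + v_{4} + v_{6} = v_{11}  →  sig = [3:1]
  • {4,9,11}:  v_{4} + v_{9} + v_{11} = v_{2}  →  sig = [3:1]
  • {1,9,11}:  v_{1} + v_{9} + v_{11} = 2·v_{2} + v_{3}  →  sig = [3:1,2]
  • {2,3,6}:  v_{2} + v_{3} + v_{6} = v_{9} + 2·v_{11}  →  sig = [3:1,2]

Signatures (|P|; sorted positive RHS coefficients), sorted:
[[2:], [2:], [2:], [2:1], [2:1,1], [2:1,1], [2:1,1], [2:1,1], [2:1,1], [2:1,1], [2:1,1], [2:1,1,2], [2:1,1,2], [2:1,2], [2:1,2,3], [2:2,3], [3:1], [3:1], [3:1], [3:1,2], [3:1,2]]


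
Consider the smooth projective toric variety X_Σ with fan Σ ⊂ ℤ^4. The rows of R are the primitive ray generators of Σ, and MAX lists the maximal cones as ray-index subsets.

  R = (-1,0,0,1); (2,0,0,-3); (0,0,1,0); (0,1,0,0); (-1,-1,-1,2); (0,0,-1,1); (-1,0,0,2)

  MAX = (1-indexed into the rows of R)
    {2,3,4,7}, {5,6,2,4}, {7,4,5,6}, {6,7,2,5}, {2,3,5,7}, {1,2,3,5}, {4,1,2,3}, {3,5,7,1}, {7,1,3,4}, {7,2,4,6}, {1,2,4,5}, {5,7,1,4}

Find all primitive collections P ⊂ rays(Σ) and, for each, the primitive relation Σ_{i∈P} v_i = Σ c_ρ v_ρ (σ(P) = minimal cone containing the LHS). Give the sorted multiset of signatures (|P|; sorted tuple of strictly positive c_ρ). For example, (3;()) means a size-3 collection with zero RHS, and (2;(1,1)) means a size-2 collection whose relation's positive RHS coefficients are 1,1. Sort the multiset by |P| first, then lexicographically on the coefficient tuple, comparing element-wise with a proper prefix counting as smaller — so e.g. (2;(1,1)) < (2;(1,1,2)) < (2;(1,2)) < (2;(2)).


|primitive collections| = 5. Relations:

  • {1,6}:  v_{1} + v_{6} = v_{4} + v_{5} ; sig = (2;(1,1))
  • {3,6}:  v_{3} + v_{6} = v_{2} + 2·v_{7} ; sig = (2;(1,2))
  • {1,2,7}:  v_{1} + v_{2} + v_{7} = 0 ; sig = (3;())
  • {3,4,5}:  v_{3} + v_{4} + v_{5} = v_{7} ; sig = (3;(1))
  • {2,4,5,7}:  v_{2} + v_{4} + v_{5} + v_{7} = v_{6} ; sig = (4;(1))

so the primitive-relation signature multiset is
[(2;(1,1)), (2;(1,2)), (3;()), (3;(1)), (4;(1))]


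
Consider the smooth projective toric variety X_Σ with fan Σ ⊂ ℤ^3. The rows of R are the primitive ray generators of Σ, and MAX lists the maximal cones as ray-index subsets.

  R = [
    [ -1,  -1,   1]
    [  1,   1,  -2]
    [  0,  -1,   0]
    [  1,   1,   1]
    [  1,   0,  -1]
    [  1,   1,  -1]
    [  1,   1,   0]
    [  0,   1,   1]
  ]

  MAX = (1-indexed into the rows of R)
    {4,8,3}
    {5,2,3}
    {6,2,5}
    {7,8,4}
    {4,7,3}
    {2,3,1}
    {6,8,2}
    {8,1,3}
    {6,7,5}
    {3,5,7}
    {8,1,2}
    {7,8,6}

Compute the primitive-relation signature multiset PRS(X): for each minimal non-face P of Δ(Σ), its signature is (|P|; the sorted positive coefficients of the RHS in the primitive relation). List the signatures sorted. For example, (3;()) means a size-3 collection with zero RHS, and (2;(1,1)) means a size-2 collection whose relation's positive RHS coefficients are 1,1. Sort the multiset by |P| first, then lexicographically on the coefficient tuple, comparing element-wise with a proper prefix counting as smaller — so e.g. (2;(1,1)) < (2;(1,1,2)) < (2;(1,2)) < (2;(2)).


|primitive collections| = 12. Relations:

  • {1,6}:  v_{1} + v_{6} = 0  ⇒ sig = (2;())
  • {1,5}:  v_{1} + v_{5} = v_{3}  ⇒ sig = (2;(1))
  • {3,6}:  v_{3} + v_{6} = v_{5}  ⇒ sig = (2;(1))
  • {5,8}:  v_{5} + v_{8} = v_{7}  ⇒ sig = (2;(1))
  • {1,7}:  v_{1} + v_{7} = v_{3} + v_{8}  ⇒ sig = (2;(1,1))
  • {2,4}:  v_{2} + v_{4} = v_{6} + v_{7}  ⇒ sig = (2;(1,1))
  • {4,5}:  v_{4} + v_{5} = v_{3} + 2·v_{7}  ⇒ sig = (2;(1,2))
  • {2,7}:  v_{2} + v_{7} = 2·v_{6}  ⇒ sig = (2;(2))
  • {4,6}:  v_{4} + v_{6} = 2·v_{7}  ⇒ sig = (2;(2))
  • {1,4}:  v_{1} + v_{4} = 2·v_{3} + 2·v_{8}  ⇒ sig = (2;(2,2))
  • {2,3,8}:  v_{2} + v_{3} + v_{8} = v_{6}  ⇒ sig = (3;(1))
  • {3,7,8}:  v_{3} + v_{7} + v_{8} = v_{4}  ⇒ sig = (3;(1))

Hence PRS(X_Σ) =
    |P|=2: 10 collections, coeffs (), (1), (1), (1), (1,1), (1,1), (1,2), (2), (2), (2,2)
    |P|=3: 2 collections, coeffs (1), (1)


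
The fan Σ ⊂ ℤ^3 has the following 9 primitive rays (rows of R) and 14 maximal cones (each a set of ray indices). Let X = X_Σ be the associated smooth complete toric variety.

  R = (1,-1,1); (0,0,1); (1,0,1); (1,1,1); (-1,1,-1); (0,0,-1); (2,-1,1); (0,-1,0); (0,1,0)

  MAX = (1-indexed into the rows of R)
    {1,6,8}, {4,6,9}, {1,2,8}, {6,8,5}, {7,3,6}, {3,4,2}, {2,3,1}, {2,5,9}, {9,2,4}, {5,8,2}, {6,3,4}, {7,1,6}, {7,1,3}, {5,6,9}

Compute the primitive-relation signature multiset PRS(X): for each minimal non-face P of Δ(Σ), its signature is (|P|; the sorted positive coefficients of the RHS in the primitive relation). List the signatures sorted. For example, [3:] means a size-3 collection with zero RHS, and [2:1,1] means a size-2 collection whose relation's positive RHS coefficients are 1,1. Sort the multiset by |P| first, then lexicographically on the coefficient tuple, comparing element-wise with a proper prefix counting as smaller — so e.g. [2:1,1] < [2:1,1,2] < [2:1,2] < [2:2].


Primitive collections (16):

  • {1,5}:  v_{1} + v_{5} = 0  so sig = [2:]
  • {2,6}:  v_{2} + v_{6} = 0  so sig = [2:]
  • {8,9}:  v_{8} + v_{9} = 0  so sig = [2:]
  • {1,9}:  v_{1} + v_{9} = v_{3}  so sig = [2:1]
  • {3,5}:  v_{3} + v_{5} = v_{9}  so sig = [2:1]
  • {3,8}:  v_{3} + v_{8} = v_{1}  so sig = [2:1]
  • {3,9}:  v_{3} + v_{9} = v_{4}  so sig = [2:1]
  • {4,8}:  v_{4} + v_{8} = v_{3}  so sig = [2:1]
  • {2,7}:  v_{2} + v_{7} = v_{1} + v_{3}  so sig = [2:1,1]
  • {5,7}:  v_{5} + v_{7} = v_{3} + v_{6}  so sig = [2:1,1]
  • {7,8}:  v_{7} + v_{8} = 2·v_{1} + v_{6}  so sig = [2:1,2]
  • {7,9}:  v_{7} + v_{9} = 2·v_{3} + v_{6}  so sig = [2:1,2]
  • {4,7}:  v_{4} + v_{7} = 3·v_{3} + v_{6}  so sig = [2:1,3]
  • {1,4}:  v_{1} + v_{4} = 2·v_{3}  so sig = [2:2]
  • {4,5}:  v_{4} + v_{5} = 2·v_{9}  so sig = [2:2]
  • {1,3,6}:  v_{1} + v_{3} + v_{6} = v_{7}  so sig = [3:1]

Sorted signature multiset PRS(X):
    |P|=2: 15 collections, coeffs (), (), (), (1), (1), (1), (1), (1), (1,1), (1,1), (1,2), (1,2), (1,3), (2), (2)
    |P|=3: 1 collection, coeffs (1)


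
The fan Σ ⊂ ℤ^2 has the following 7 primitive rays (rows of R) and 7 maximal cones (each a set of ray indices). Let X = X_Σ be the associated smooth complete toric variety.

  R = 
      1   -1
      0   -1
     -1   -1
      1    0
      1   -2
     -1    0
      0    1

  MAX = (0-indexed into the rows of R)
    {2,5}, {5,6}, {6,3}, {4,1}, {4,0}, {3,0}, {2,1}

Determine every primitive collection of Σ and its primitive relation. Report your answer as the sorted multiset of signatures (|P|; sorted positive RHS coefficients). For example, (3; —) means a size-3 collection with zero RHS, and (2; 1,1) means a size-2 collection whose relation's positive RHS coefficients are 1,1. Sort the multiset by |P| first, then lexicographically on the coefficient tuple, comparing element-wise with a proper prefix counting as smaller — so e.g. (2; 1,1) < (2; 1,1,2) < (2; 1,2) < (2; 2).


Primitive collections (14):

  {1,6}:  v_{1} + v_{6} = 0 ; sig = (2; —)
  {3,5}:  v_{3} + v_{5} = 0 ; sig = (2; —)
  {0,1}:  v_{0} + v_{1} = v_{4} ; sig = (2; 1)
  {0,5}:  v_{0} + v_{5} = v_{1} ; sig = (2; 1)
  {0,6}:  v_{0} + v_{6} = v_{3} ; sig = (2; 1)
  {1,3}:  v_{1} + v_{3} = v_{0} ; sig = (2; 1)
  {1,5}:  v_{1} + v_{5} = v_{2} ; sig = (2; 1)
  {2,3}:  v_{2} + v_{3} = v_{1} ; sig = (2; 1)
  {2,6}:  v_{2} + v_{6} = v_{5} ; sig = (2; 1)
  {4,6}:  v_{4} + v_{6} = v_{0} ; sig = (2; 1)
  {0,2}:  v_{0} + v_{2} = 2·v_{1} ; sig = (2; 2)
  {3,4}:  v_{3} + v_{4} = 2·v_{0} ; sig = (2; 2)
  {4,5}:  v_{4} + v_{5} = 2·v_{1} ; sig = (2; 2)
  {2,4}:  v_{2} + v_{4} = 3·v_{1} ; sig = (2; 3)

Signatures (|P|; sorted positive RHS coefficients), sorted:
    (2; —)
    (2; —)
    (2; 1)
    (2; 1)
    (2; 1)
    (2; 1)
    (2; 1)
    (2; 1)
    (2; 1)
    (2; 1)
    (2; 2)
    (2; 2)
    (2; 2)
    (2; 3)


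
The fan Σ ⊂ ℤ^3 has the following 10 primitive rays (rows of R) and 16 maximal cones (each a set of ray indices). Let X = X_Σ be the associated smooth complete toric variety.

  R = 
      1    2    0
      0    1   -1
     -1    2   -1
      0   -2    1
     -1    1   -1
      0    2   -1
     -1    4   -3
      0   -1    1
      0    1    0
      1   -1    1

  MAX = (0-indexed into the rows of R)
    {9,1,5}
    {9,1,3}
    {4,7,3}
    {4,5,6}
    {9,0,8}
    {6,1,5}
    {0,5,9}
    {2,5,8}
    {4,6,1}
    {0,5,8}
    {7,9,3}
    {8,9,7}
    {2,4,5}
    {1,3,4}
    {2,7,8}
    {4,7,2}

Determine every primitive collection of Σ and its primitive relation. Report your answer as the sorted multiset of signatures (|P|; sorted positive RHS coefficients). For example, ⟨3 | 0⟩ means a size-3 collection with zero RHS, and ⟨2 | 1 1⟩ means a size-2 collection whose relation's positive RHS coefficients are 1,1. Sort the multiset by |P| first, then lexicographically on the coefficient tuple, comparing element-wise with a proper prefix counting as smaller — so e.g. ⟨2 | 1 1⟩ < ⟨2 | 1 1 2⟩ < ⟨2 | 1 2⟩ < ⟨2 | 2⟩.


Δ(Σ) — 10 vertices, 23 min non-faces:

  P = {1,7}:  v_{1} + v_{7} = 0  ⟹  sig = ⟨2 | 0⟩
  P = {3,5}:  v_{3} + v_{5} = 0  ⟹  sig = ⟨2 | 0⟩
  P = {4,9}:  v_{4} + v_{9} = 0  ⟹  sig = ⟨2 | 0⟩
  P = {1,8}:  v_{1} + v_{8} = v_{5}  ⟹  sig = ⟨2 | 1⟩
  P = {2,9}:  v_{2} + v_{9} = v_{8}  ⟹  sig = ⟨2 | 1⟩
  P = {3,8}:  v_{3} + v_{8} = v_{7}  ⟹  sig = ⟨2 | 1⟩
  P = {4,8}:  v_{4} + v_{8} = v_{2}  ⟹  sig = ⟨2 | 1⟩
  P = {5,7}:  v_{5} + v_{7} = v_{8}  ⟹  sig = ⟨2 | 1⟩
  P = {0,3}:  v_{0} + v_{3} = v_{8} + v_{9}  ⟹  sig = ⟨2 | 1 1⟩
  P = {0,4}:  v_{0} + v_{4} = v_{5} + v_{8}  ⟹  sig = ⟨2 | 1 1⟩
  P = {1,2}:  v_{1} + v_{2} = v_{4} + v_{5}  ⟹  sig = ⟨2 | 1 1⟩
  P = {2,3}:  v_{2} + v_{3} = v_{4} + v_{7}  ⟹  sig = ⟨2 | 1 1⟩
  P = {3,6}:  v_{3} + v_{6} = v_{1} + v_{4}  ⟹  sig = ⟨2 | 1 1⟩
  P = {6,7}:  v_{6} + v_{7} = v_{4} + v_{5}  ⟹  sig = ⟨2 | 1 1⟩
  P = {6,9}:  v_{6} + v_{9} = v_{1} + v_{5}  ⟹  sig = ⟨2 | 1 1⟩
  P = {0,1}:  v_{0} + v_{1} = 2·v_{5} + v_{9}  ⟹  sig = ⟨2 | 1 2⟩
  P = {0,2}:  v_{0} + v_{2} = v_{5} + 2·v_{8}  ⟹  sig = ⟨2 | 1 2⟩
  P = {0,7}:  v_{0} + v_{7} = 2·v_{8} + v_{9}  ⟹  sig = ⟨2 | 1 2⟩
  P = {6,8}:  v_{6} + v_{8} = v_{4} + 2·v_{5}  ⟹  sig = ⟨2 | 1 2⟩
  P = {2,6}:  v_{2} + v_{6} = 2·v_{4} + 2·v_{5}  ⟹  sig = ⟨2 | 2 2⟩
  P = {0,6}:  v_{0} + v_{6} = 3·v_{5}  ⟹  sig = ⟨2 | 3⟩
  P = {1,4,5}:  v_{1} + v_{4} + v_{5} = v_{6}  ⟹  sig = ⟨3 | 1⟩
  P = {5,8,9}:  v_{5} + v_{8} + v_{9} = v_{0}  ⟹  sig = ⟨3 | 1⟩

Sorted signature multiset PRS(X):
{ ⟨2 | 0⟩ ×3,  ⟨2 | 1⟩ ×5,  ⟨2 | 1 1⟩ ×7,  ⟨2 | 1 2⟩ ×4,  ⟨2 | 2 2⟩,  ⟨2 | 3⟩,  ⟨3 | 1⟩ ×2 }


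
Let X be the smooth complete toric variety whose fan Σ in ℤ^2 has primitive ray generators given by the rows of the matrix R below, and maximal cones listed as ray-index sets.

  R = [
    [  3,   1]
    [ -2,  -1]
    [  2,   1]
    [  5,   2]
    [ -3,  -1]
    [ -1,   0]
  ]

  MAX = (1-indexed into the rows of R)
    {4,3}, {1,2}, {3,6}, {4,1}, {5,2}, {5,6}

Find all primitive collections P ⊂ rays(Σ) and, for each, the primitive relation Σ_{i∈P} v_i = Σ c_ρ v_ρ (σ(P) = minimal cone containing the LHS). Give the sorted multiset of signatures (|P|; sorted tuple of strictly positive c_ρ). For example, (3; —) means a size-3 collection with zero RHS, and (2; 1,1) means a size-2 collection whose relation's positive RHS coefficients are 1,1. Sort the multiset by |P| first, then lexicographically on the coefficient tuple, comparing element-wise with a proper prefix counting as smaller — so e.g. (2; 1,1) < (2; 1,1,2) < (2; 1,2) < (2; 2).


The 9 primitive collections of Σ (r=6, n=2):

  {1,5}:  v_{1} + v_{5} = 0 — sig = (2; —)
  {2,3}:  v_{2} + v_{3} = 0 — sig = (2; —)
  {1,3}:  v_{1} + v_{3} = v_{4} — sig = (2; 1)
  {1,6}:  v_{1} + v_{6} = v_{3} — sig = (2; 1)
  {2,4}:  v_{2} + v_{4} = v_{1} — sig = (2; 1)
  {2,6}:  v_{2} + v_{6} = v_{5} — sig = (2; 1)
  {3,5}:  v_{3} + v_{5} = v_{6} — sig = (2; 1)
  {4,5}:  v_{4} + v_{5} = v_{3} — sig = (2; 1)
  {4,6}:  v_{4} + v_{6} = 2·v_{3} — sig = (2; 2)

Signatures (|P|; sorted positive RHS coefficients), sorted:
{ (2; —) ×2,  (2; 1) ×6,  (2; 2) }


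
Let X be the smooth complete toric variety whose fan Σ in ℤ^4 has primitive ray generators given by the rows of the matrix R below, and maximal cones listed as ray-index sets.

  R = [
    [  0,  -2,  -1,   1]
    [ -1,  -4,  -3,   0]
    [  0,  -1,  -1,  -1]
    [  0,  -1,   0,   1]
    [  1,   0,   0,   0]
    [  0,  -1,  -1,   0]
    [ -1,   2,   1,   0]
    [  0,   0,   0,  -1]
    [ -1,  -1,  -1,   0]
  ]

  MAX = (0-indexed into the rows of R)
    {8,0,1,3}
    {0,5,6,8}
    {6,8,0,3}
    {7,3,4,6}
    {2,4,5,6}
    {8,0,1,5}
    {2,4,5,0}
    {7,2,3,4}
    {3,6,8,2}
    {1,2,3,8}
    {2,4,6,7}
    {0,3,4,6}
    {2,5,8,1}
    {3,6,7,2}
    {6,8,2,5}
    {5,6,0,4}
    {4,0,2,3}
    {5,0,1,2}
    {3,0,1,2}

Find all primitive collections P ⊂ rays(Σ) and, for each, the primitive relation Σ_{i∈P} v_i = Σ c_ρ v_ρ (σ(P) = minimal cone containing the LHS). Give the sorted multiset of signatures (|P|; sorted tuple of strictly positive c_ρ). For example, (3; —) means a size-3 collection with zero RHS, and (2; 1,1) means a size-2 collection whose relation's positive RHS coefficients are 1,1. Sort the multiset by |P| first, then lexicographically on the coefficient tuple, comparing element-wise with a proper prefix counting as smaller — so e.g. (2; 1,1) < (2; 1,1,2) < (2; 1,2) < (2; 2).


Primitive collections (11):

  P = {3,5}:  v_{3} + v_{5} = v_{0}  so sig = (2; 1)
  P = {4,8}:  v_{4} + v_{8} = v_{5}  so sig = (2; 1)
  P = {5,7}:  v_{5} + v_{7} = v_{2}  so sig = (2; 1)
  P = {0,7}:  v_{0} + v_{7} = v_{2} + v_{3}  so sig = (2; 1,1)
  P = {1,4}:  v_{1} + v_{4} = v_{0} + v_{2} + v_{5}  so sig = (2; 1,1,1)
  P = {1,7}:  v_{1} + v_{7} = 2·v_{2} + v_{3} + v_{8}  so sig = (2; 1,1,2)
  P = {7,8}:  v_{7} + v_{8} = 2·v_{2} + v_{3} + v_{6}  so sig = (2; 1,1,2)
  P = {1,6}:  v_{1} + v_{6} = 2·v_{8}  so sig = (2; 2)
  P = {0,2,6}:  v_{0} + v_{2} + v_{6} = v_{8}  so sig = (3; 1)
  P = {0,2,8}:  v_{0} + v_{2} + v_{8} = v_{1}  so sig = (3; 1)
  P = {2,3,4,6}:  v_{2} + v_{3} + v_{4} + v_{6} = 0  so sig = (4; —)

so the primitive-relation signature multiset is
    (2; 1)
    (2; 1)
    (2; 1)
    (2; 1,1)
    (2; 1,1,1)
    (2; 1,1,2)
    (2; 1,1,2)
    (2; 2)
    (3; 1)
    (3; 1)
    (4; —)


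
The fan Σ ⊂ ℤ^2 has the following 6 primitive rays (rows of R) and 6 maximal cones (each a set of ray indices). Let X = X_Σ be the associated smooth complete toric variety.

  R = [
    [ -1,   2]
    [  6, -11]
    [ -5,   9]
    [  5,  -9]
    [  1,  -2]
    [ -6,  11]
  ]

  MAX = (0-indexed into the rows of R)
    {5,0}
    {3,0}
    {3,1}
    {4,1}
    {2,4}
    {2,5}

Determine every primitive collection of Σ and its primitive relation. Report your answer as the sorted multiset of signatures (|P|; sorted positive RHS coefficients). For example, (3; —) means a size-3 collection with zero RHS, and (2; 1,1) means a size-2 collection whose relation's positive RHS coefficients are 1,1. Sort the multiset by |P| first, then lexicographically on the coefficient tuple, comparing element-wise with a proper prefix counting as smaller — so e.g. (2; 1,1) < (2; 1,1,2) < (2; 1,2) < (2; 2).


Δ(Σ) — 6 vertices, 9 min non-faces:

  • {0,4}:  v_{0} + v_{4} = 0 ; sig = (2; —)
  • {1,5}:  v_{1} + v_{5} = 0 ; sig = (2; —)
  • {2,3}:  v_{2} + v_{3} = 0 ; sig = (2; —)
  • {0,1}:  v_{0} + v_{1} = v_{3} ; sig = (2; 1)
  • {0,2}:  v_{0} + v_{2} = v_{5} ; sig = (2; 1)
  • {1,2}:  v_{1} + v_{2} = v_{4} ; sig = (2; 1)
  • {3,4}:  v_{3} + v_{4} = v_{1} ; sig = (2; 1)
  • {3,5}:  v_{3} + v_{5} = v_{0} ; sig = (2; 1)
  • {4,5}:  v_{4} + v_{5} = v_{2} ; sig = (2; 1)

Hence PRS(X_Σ) =
[(2; —), (2; —), (2; —), (2; 1), (2; 1), (2; 1), (2; 1), (2; 1), (2; 1)]


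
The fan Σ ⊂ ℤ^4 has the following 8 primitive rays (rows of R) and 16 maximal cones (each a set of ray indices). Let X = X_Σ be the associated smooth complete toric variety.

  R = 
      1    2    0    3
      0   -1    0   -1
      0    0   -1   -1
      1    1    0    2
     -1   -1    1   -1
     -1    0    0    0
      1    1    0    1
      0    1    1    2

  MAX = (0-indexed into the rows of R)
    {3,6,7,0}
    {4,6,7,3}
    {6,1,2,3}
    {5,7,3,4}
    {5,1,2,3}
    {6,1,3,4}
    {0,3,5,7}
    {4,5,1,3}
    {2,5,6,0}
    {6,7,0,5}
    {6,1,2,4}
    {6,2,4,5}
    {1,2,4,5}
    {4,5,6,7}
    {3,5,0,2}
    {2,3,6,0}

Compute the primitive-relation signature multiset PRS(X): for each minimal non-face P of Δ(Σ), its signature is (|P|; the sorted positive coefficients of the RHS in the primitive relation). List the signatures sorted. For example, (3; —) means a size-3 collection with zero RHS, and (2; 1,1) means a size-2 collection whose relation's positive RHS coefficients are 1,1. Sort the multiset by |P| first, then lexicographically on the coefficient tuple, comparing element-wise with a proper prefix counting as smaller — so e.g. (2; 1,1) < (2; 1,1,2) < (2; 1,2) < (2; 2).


Δ(Σ) — 8 vertices, 7 min non-faces:

  {0,1}:  v_{0} + v_{1} = v_{3}  so sig = (2; 1)
  {0,4}:  v_{0} + v_{4} = v_{7}  so sig = (2; 1)
  {1,7}:  v_{1} + v_{7} = v_{3} + v_{4}  so sig = (2; 1,1)
  {2,7}:  v_{2} + v_{7} = v_{5} + v_{6}  so sig = (2; 1,1)
  {1,5,6}:  v_{1} + v_{5} + v_{6} = 0  so sig = (3; —)
  {2,3,4}:  v_{2} + v_{3} + v_{4} = 0  so sig = (3; —)
  {3,5,6}:  v_{3} + v_{5} + v_{6} = v_{0}  so sig = (3; 1)

Signatures (|P|; sorted positive RHS coefficients), sorted:
    |P|=2: 4 collections, coeffs (1), (1), (1,1), (1,1)
    |P|=3: 3 collections, coeffs (), (), (1)


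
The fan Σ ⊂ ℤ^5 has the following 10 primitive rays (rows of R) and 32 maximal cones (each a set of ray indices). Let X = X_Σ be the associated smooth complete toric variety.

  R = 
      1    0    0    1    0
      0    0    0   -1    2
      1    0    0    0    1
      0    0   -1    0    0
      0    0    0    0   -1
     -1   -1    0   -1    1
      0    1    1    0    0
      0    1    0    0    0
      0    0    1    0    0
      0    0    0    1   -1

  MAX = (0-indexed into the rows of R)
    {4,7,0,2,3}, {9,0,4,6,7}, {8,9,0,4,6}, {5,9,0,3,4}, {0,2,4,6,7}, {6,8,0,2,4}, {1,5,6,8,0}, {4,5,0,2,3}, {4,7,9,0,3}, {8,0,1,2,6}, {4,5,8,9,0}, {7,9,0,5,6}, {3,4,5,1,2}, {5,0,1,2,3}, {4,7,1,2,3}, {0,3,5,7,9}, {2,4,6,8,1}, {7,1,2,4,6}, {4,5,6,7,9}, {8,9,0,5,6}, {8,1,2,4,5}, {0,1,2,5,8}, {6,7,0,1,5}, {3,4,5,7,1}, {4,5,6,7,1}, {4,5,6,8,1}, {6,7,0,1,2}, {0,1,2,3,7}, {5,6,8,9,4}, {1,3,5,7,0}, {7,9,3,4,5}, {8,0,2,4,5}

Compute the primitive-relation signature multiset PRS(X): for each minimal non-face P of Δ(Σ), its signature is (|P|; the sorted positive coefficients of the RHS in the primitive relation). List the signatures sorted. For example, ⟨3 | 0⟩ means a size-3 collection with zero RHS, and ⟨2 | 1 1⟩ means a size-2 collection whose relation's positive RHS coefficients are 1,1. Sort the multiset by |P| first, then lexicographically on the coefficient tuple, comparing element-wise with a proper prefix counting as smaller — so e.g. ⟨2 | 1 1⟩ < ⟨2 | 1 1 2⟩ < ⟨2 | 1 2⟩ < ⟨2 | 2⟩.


Primitive collections (10):

  P={3,8}:  v_{3} + v_{8} = 0  ⟹  sig = ⟨2 | 0⟩
  P={2,9}:  v_{2} + v_{9} = v_{0}  ⟹  sig = ⟨2 | 1⟩
  P={3,6}:  v_{3} + v_{6} = v_{7}  ⟹  sig = ⟨2 | 1⟩
  P={7,8}:  v_{7} + v_{8} = v_{6}  ⟹  sig = ⟨2 | 1⟩
  P={1,9}:  v_{1} + v_{9} = v_{0} + v_{5} + v_{7}  ⟹  sig = ⟨2 | 1 1 1⟩
  P={0,1,4}:  v_{0} + v_{1} + v_{4} = v_{2}  ⟹  sig = ⟨3 | 1⟩
  P={2,5,7}:  v_{2} + v_{5} + v_{7} = v_{1}  ⟹  sig = ⟨3 | 1⟩
  P={2,5,6}:  v_{2} + v_{5} + v_{6} = v_{1} + v_{8}  ⟹  sig = ⟨3 | 1 1⟩
  P={0,4,5,7}:  v_{0} + v_{4} + v_{5} + v_{7} = 0  ⟹  sig = ⟨4 | 0⟩
  P={0,4,5,6}:  v_{0} + v_{4} + v_{5} + v_{6} = v_{8}  ⟹  sig = ⟨4 | 1⟩

Hence PRS(X_Σ) =
{ ⟨2 | 0⟩,  ⟨2 | 1⟩ ×3,  ⟨2 | 1 1 1⟩,  ⟨3 | 1⟩ ×2,  ⟨3 | 1 1⟩,  ⟨4 | 0⟩,  ⟨4 | 1⟩ }


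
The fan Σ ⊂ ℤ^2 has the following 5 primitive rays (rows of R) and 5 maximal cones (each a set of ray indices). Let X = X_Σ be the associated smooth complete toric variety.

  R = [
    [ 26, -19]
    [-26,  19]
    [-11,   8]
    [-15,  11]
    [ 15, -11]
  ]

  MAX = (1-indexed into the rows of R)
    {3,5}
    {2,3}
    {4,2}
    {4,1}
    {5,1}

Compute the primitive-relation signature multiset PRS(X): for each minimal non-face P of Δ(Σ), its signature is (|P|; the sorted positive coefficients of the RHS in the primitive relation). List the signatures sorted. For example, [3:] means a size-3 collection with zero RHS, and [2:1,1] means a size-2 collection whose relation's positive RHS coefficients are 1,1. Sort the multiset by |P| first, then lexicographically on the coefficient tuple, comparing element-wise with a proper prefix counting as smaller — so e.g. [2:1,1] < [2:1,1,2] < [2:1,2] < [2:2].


Primitive collections (5):

  P = {1,2}:  v_{1} + v_{2} = 0 — sig = [2:]
  P = {4,5}:  v_{4} + v_{5} = 0 — sig = [2:]
  P = {1,3}:  v_{1} + v_{3} = v_{5} — sig = [2:1]
  P = {2,5}:  v_{2} + v_{5} = v_{3} — sig = [2:1]
  P = {3,4}:  v_{3} + v_{4} = v_{2} — sig = [2:1]

Sorted signature multiset PRS(X):
    [2:]
    [2:]
    [2:1]
    [2:1]
    [2:1]


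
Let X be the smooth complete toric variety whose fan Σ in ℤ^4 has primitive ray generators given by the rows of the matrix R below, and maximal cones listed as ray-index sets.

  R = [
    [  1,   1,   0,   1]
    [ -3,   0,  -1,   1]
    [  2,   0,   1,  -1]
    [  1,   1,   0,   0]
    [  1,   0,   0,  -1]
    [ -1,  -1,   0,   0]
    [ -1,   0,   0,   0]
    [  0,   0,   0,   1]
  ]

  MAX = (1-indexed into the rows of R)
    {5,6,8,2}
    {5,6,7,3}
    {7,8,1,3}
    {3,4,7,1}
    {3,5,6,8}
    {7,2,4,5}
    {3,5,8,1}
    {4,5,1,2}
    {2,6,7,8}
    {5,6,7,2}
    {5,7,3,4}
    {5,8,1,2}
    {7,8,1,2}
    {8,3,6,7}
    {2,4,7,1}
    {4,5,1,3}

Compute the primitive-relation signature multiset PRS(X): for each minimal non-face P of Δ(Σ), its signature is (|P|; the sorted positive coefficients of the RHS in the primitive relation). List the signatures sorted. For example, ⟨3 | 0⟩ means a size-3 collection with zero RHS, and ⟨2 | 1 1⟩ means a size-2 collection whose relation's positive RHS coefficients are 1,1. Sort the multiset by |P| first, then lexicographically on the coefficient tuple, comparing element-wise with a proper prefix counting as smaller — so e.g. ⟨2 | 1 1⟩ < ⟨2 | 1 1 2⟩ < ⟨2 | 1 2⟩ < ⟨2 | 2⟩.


Δ(Σ) — 8 vertices, 6 min non-faces:

  {4,6}:  v_{4} + v_{6} = 0  ⟹  sig = ⟨2 | 0⟩
  {1,6}:  v_{1} + v_{6} = v_{8}  ⟹  sig = ⟨2 | 1⟩
  {2,3}:  v_{2} + v_{3} = v_{7}  ⟹  sig = ⟨2 | 1⟩
  {4,8}:  v_{4} + v_{8} = v_{1}  ⟹  sig = ⟨2 | 1⟩
  {5,7,8}:  v_{5} + v_{7} + v_{8} = 0  ⟹  sig = ⟨3 | 0⟩
  {1,5,7}:  v_{1} + v_{5} + v_{7} = v_{4}  ⟹  sig = ⟨3 | 1⟩

so the primitive-relation signature multiset is
{ ⟨2 | 0⟩,  ⟨2 | 1⟩ ×3,  ⟨3 | 0⟩,  ⟨3 | 1⟩ }


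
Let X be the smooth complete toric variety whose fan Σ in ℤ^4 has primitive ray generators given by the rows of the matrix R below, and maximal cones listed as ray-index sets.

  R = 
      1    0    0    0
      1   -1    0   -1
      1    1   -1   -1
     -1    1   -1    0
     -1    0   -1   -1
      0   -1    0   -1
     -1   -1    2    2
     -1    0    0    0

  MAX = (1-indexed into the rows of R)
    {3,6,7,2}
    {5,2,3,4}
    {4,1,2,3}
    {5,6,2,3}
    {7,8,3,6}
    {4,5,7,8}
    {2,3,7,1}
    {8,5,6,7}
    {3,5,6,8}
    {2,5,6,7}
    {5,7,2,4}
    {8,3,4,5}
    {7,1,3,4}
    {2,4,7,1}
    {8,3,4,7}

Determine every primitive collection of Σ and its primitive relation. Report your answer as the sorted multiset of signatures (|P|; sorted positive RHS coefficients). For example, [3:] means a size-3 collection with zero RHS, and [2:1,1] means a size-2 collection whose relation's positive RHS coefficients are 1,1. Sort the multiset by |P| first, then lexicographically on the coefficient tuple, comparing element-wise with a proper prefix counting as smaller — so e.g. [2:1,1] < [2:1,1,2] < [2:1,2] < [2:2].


Σ has 7 primitive collections:

  P={1,8}:  v_{1} + v_{8} = 0  ⇒ sig = [2:]
  P={1,6}:  v_{1} + v_{6} = v_{2}  ⇒ sig = [2:1]
  P={2,8}:  v_{2} + v_{8} = v_{6}  ⇒ sig = [2:1]
  P={4,6}:  v_{4} + v_{6} = v_{5}  ⇒ sig = [2:1]
  P={1,5}:  v_{1} + v_{5} = v_{2} + v_{4}  ⇒ sig = [2:1,1]
  P={3,5,7}:  v_{3} + v_{5} + v_{7} = v_{8}  ⇒ sig = [3:1]
  P={2,3,4,7}:  v_{2} + v_{3} + v_{4} + v_{7} = 0  ⇒ sig = [4:]

Sorted signature multiset PRS(X):
    |P|=2: 5 collections, coeffs (), (1), (1), (1), (1,1)
    |P|=3: 1 collection, coeffs (1)
    |P|=4: 1 collection, coeffs ()


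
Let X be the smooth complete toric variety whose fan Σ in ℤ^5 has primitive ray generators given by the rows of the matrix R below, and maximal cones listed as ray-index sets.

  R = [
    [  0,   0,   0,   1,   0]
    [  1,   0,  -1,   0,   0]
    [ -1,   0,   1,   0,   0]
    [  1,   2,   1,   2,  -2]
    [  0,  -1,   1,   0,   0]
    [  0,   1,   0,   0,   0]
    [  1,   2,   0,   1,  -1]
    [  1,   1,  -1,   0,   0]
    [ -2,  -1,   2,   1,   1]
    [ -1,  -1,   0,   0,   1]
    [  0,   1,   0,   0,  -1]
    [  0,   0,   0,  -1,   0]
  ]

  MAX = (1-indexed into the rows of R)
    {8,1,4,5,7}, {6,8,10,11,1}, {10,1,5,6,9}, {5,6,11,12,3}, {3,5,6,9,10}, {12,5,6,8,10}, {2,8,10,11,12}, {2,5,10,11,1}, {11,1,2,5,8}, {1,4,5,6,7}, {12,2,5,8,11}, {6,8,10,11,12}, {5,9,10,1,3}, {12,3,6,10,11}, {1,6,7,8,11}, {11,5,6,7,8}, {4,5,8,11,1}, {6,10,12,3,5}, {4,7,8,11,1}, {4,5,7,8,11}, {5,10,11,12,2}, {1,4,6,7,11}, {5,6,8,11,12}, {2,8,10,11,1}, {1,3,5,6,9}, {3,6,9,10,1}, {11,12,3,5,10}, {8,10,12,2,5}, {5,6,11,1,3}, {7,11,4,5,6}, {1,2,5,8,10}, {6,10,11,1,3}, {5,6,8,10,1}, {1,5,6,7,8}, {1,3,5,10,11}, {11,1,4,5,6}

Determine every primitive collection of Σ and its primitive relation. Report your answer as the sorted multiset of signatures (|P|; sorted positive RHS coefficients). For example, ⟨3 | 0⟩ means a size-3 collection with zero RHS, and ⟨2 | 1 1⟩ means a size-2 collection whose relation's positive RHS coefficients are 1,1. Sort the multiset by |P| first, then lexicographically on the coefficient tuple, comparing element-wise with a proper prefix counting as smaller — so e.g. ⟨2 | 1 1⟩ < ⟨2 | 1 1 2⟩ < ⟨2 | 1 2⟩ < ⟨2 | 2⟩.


24 minimal non-faces of Δ(Σ) (on 12 rays):

  P={1,12}:  v_{1} + v_{12} = 0 ; sig = ⟨2 | 0⟩
  P={2,3}:  v_{2} + v_{3} = 0 ; sig = ⟨2 | 0⟩
  P={2,6}:  v_{2} + v_{6} = v_{8} ; sig = ⟨2 | 1⟩
  P={3,8}:  v_{3} + v_{8} = v_{6} ; sig = ⟨2 | 1⟩
  P={7,10}:  v_{7} + v_{10} = v_{1} + v_{6} ; sig = ⟨2 | 1 1⟩
  P={4,12}:  v_{4} + v_{12} = v_{5} + v_{7} + v_{11} ; sig = ⟨2 | 1 1 1⟩
  P={2,9}:  v_{2} + v_{9} = v_{1} + v_{5} + v_{6} + v_{10} ; sig = ⟨2 | 1 1 1 1⟩
  P={7,12}:  v_{7} + v_{12} = v_{5} + v_{6} + v_{8} + v_{11} ; sig = ⟨2 | 1 1 1 1⟩
  P={9,12}:  v_{9} + v_{12} = v_{3} + v_{5} + v_{6} + v_{10} ; sig = ⟨2 | 1 1 1 1⟩
  P={2,7}:  v_{2} + v_{7} = v_{1} + v_{5} + 2·v_{8} + v_{11} ; sig = ⟨2 | 1 1 1 2⟩
  P={3,7}:  v_{3} + v_{7} = v_{1} + v_{5} + 2·v_{6} + v_{11} ; sig = ⟨2 | 1 1 1 2⟩
  P={4,10}:  v_{4} + v_{10} = 2·v_{1} + v_{5} + v_{6} + v_{11} ; sig = ⟨2 | 1 1 1 2⟩
  P={8,9}:  v_{8} + v_{9} = v_{1} + v_{5} + 2·v_{6} + v_{10} ; sig = ⟨2 | 1 1 1 2⟩
  P={7,9}:  v_{7} + v_{9} = 2·v_{1} + v_{3} + v_{5} + 2·v_{6} ; sig = ⟨2 | 1 1 2 2⟩
  P={4,9}:  v_{4} + v_{9} = 3·v_{1} + v_{3} + 2·v_{5} + 2·v_{6} + v_{11} ; sig = ⟨2 | 1 1 2 2 3⟩
  P={9,11}:  v_{9} + v_{11} = v_{1} + 2·v_{3} ; sig = ⟨2 | 1 2⟩
  P={2,4}:  v_{2} + v_{4} = 2·v_{1} + 2·v_{5} + 2·v_{8} + 2·v_{11} ; sig = ⟨2 | 2 2 2 2⟩
  P={3,4}:  v_{3} + v_{4} = 2·v_{1} + 2·v_{5} + 2·v_{6} + 2·v_{11} ; sig = ⟨2 | 2 2 2 2⟩
  P={4,6,8}:  v_{4} + v_{6} + v_{8} = 2·v_{7} ; sig = ⟨3 | 2⟩
  P={5,8,10,11}:  v_{5} + v_{8} + v_{10} + v_{11} = 0 ; sig = ⟨4 | 0⟩
  P={1,5,7,11}:  v_{1} + v_{5} + v_{7} + v_{11} = v_{4} ; sig = ⟨4 | 1⟩
  P={5,6,10,11}:  v_{5} + v_{6} + v_{10} + v_{11} = v_{3} ; sig = ⟨4 | 1⟩
  P={1,3,5,6,10}:  v_{1} + v_{3} + v_{5} + v_{6} + v_{10} = v_{9} ; sig = ⟨5 | 1⟩
  P={1,5,6,8,11}:  v_{1} + v_{5} + v_{6} + v_{8} + v_{11} = v_{7} ; sig = ⟨5 | 1⟩

Sorted signature multiset PRS(X):
{ ⟨2 | 0⟩ ×2,  ⟨2 | 1⟩ ×2,  ⟨2 | 1 1⟩,  ⟨2 | 1 1 1⟩,  ⟨2 | 1 1 1 1⟩ ×3,  ⟨2 | 1 1 1 2⟩ ×4,  ⟨2 | 1 1 2 2⟩,  ⟨2 | 1 1 2 2 3⟩,  ⟨2 | 1 2⟩,  ⟨2 | 2 2 2 2⟩ ×2,  ⟨3 | 2⟩,  ⟨4 | 0⟩,  ⟨4 | 1⟩ ×2,  ⟨5 | 1⟩ ×2 }


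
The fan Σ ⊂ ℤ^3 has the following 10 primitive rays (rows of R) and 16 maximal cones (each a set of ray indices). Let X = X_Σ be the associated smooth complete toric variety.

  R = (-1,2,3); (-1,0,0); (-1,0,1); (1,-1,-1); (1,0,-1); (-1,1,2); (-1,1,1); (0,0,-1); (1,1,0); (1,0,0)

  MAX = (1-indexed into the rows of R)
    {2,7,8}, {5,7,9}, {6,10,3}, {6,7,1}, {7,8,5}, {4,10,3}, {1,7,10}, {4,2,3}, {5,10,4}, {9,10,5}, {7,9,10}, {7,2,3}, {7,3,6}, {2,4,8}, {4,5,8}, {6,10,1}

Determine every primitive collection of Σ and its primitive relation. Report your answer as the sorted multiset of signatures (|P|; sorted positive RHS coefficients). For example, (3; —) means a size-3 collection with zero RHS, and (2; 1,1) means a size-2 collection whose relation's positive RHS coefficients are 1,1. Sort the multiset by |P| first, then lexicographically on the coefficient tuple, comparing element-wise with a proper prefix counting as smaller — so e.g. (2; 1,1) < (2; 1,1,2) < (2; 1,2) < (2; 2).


Δ(Σ) — 10 vertices, 24 min non-faces:

  {2,10}:  v_{2} + v_{10} = 0  ⟹  sig = (2; —)
  {3,5}:  v_{3} + v_{5} = 0  ⟹  sig = (2; —)
  {4,7}:  v_{4} + v_{7} = 0  ⟹  sig = (2; —)
  {2,5}:  v_{2} + v_{5} = v_{8}  ⟹  sig = (2; 1)
  {3,8}:  v_{3} + v_{8} = v_{2}  ⟹  sig = (2; 1)
  {6,8}:  v_{6} + v_{8} = v_{7}  ⟹  sig = (2; 1)
  {8,10}:  v_{8} + v_{10} = v_{5}  ⟹  sig = (2; 1)
  {1,2}:  v_{1} + v_{2} = v_{6} + v_{7}  ⟹  sig = (2; 1,1)
  {1,4}:  v_{1} + v_{4} = v_{6} + v_{10}  ⟹  sig = (2; 1,1)
  {2,6}:  v_{2} + v_{6} = v_{3} + v_{7}  ⟹  sig = (2; 1,1)
  {2,9}:  v_{2} + v_{9} = v_{5} + v_{7}  ⟹  sig = (2; 1,1)
  {3,9}:  v_{3} + v_{9} = v_{7} + v_{10}  ⟹  sig = (2; 1,1)
  {4,6}:  v_{4} + v_{6} = v_{3} + v_{10}  ⟹  sig = (2; 1,1)
  {4,9}:  v_{4} + v_{9} = v_{5} + v_{10}  ⟹  sig = (2; 1,1)
  {5,6}:  v_{5} + v_{6} = v_{7} + v_{10}  ⟹  sig = (2; 1,1)
  {1,8}:  v_{1} + v_{8} = 2·v_{7} + v_{10}  ⟹  sig = (2; 1,2)
  {8,9}:  v_{8} + v_{9} = 2·v_{5} + v_{7}  ⟹  sig = (2; 1,2)
  {1,3}:  v_{1} + v_{3} = 2·v_{6}  ⟹  sig = (2; 2)
  {1,5}:  v_{1} + v_{5} = 2·v_{7} + 2·v_{10}  ⟹  sig = (2; 2,2)
  {6,9}:  v_{6} + v_{9} = 2·v_{7} + 2·v_{10}  ⟹  sig = (2; 2,2)
  {1,9}:  v_{1} + v_{9} = 3·v_{7} + 3·v_{10}  ⟹  sig = (2; 3,3)
  {3,7,10}:  v_{3} + v_{7} + v_{10} = v_{6}  ⟹  sig = (3; 1)
  {5,7,10}:  v_{5} + v_{7} + v_{10} = v_{9}  ⟹  sig = (3; 1)
  {6,7,10}:  v_{6} + v_{7} + v_{10} = v_{1}  ⟹  sig = (3; 1)

Sorted signature multiset PRS(X):
{ (2; —) ×3,  (2; 1) ×4,  (2; 1,1) ×8,  (2; 1,2) ×2,  (2; 2),  (2; 2,2) ×2,  (2; 3,3),  (3; 1) ×3 }


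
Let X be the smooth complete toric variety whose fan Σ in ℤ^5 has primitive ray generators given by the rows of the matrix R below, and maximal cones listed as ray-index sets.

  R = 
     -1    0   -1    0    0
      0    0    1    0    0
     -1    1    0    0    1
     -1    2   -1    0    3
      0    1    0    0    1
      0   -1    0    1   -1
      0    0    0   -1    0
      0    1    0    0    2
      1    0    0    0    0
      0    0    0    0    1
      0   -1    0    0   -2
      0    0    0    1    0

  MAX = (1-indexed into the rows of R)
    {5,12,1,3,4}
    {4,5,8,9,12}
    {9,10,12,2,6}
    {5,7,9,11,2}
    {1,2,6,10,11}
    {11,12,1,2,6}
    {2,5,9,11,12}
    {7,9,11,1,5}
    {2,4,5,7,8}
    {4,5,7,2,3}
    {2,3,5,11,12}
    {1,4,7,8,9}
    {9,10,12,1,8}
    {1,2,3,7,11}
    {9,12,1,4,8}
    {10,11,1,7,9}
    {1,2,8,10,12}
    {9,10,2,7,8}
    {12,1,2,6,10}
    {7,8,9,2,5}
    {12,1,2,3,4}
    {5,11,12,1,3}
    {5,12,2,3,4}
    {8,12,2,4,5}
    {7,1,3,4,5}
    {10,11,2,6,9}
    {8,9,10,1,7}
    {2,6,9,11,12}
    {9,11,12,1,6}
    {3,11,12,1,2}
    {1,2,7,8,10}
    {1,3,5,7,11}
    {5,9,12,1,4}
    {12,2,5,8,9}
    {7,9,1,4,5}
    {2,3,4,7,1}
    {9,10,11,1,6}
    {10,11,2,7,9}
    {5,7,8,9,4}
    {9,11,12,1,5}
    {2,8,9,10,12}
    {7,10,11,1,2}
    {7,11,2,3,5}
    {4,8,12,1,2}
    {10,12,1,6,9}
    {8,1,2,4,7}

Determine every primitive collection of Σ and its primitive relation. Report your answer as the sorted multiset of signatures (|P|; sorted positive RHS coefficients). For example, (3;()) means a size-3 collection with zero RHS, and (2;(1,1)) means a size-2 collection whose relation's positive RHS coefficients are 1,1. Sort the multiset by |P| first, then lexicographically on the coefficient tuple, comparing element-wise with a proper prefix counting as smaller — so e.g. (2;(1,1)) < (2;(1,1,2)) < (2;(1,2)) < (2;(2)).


Primitive collections (18):

  • {7,12}:  v_{7} + v_{12} = 0  →  sig = (2;())
  • {8,11}:  v_{8} + v_{11} = 0  →  sig = (2;())
  • {3,9}:  v_{3} + v_{9} = v_{5}  →  sig = (2;(1))
  • {5,6}:  v_{5} + v_{6} = v_{12}  →  sig = (2;(1))
  • {5,10}:  v_{5} + v_{10} = v_{8}  →  sig = (2;(1))
  • {3,8}:  v_{3} + v_{8} = v_{2} + v_{4}  →  sig = (2;(1,1))
  • {4,11}:  v_{4} + v_{11} = v_{1} + v_{5}  →  sig = (2;(1,1))
  • {6,7}:  v_{6} + v_{7} = v_{10} + v_{11}  →  sig = (2;(1,1))
  • {6,8}:  v_{6} + v_{8} = v_{10} + v_{12}  →  sig = (2;(1,1))
  • {3,6}:  v_{3} + v_{6} = v_{1} + v_{2} + v_{12}  →  sig = (2;(1,1,1))
  • {3,10}:  v_{3} + v_{10} = v_{1} + v_{2} + v_{8}  →  sig = (2;(1,1,1))
  • {4,6}:  v_{4} + v_{6} = v_{1} + v_{8} + v_{12}  →  sig = (2;(1,1,1))
  • {4,10}:  v_{4} + v_{10} = v_{1} + 2·v_{8}  →  sig = (2;(1,2))
  • {1,2,9}:  v_{1} + v_{2} + v_{9} = 0  →  sig = (3;())
  • {1,2,5}:  v_{1} + v_{2} + v_{5} = v_{3}  →  sig = (3;(1))
  • {1,5,8}:  v_{1} + v_{5} + v_{8} = v_{4}  →  sig = (3;(1))
  • {10,11,12}:  v_{10} + v_{11} + v_{12} = v_{6}  →  sig = (3;(1))
  • {2,4,9}:  v_{2} + v_{4} + v_{9} = v_{5} + v_{8}  →  sig = (3;(1,1))

Signatures (|P|; sorted positive RHS coefficients), sorted:
    (2;())
    (2;())
    (2;(1))
    (2;(1))
    (2;(1))
    (2;(1,1))
    (2;(1,1))
    (2;(1,1))
    (2;(1,1))
    (2;(1,1,1))
    (2;(1,1,1))
    (2;(1,1,1))
    (2;(1,2))
    (3;())
    (3;(1))
    (3;(1))
    (3;(1))
    (3;(1,1))


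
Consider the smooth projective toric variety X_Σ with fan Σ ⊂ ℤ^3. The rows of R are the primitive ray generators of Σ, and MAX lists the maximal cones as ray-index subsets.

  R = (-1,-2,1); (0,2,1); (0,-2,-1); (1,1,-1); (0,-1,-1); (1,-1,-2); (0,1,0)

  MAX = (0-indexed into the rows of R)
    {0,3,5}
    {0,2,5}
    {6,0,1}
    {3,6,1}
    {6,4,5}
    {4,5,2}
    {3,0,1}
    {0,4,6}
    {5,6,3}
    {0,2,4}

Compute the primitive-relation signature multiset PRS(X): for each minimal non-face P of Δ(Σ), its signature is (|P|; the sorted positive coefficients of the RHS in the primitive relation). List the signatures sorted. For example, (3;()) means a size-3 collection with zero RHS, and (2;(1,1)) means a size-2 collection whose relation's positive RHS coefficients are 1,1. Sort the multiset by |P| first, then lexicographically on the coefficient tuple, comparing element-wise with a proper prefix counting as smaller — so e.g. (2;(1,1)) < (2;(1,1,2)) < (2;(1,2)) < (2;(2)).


Primitive collections (9):

  {1,2}:  v_{1} + v_{2} = 0  ⇒ sig = (2;())
  {1,4}:  v_{1} + v_{4} = v_{6}  ⇒ sig = (2;(1))
  {1,5}:  v_{1} + v_{5} = v_{3}  ⇒ sig = (2;(1))
  {2,3}:  v_{2} + v_{3} = v_{5}  ⇒ sig = (2;(1))
  {2,6}:  v_{2} + v_{6} = v_{4}  ⇒ sig = (2;(1))
  {3,4}:  v_{3} + v_{4} = v_{5} + v_{6}  ⇒ sig = (2;(1,1))
  {0,3,6}:  v_{0} + v_{3} + v_{6} = 0  ⇒ sig = (3;())
  {0,5,6}:  v_{0} + v_{5} + v_{6} = v_{2}  ⇒ sig = (3;(1))
  {0,4,5}:  v_{0} + v_{4} + v_{5} = 2·v_{2}  ⇒ sig = (3;(2))

Sorted signature multiset PRS(X):
    (2;())
    (2;(1))
    (2;(1))
    (2;(1))
    (2;(1))
    (2;(1,1))
    (3;())
    (3;(1))
    (3;(2))
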